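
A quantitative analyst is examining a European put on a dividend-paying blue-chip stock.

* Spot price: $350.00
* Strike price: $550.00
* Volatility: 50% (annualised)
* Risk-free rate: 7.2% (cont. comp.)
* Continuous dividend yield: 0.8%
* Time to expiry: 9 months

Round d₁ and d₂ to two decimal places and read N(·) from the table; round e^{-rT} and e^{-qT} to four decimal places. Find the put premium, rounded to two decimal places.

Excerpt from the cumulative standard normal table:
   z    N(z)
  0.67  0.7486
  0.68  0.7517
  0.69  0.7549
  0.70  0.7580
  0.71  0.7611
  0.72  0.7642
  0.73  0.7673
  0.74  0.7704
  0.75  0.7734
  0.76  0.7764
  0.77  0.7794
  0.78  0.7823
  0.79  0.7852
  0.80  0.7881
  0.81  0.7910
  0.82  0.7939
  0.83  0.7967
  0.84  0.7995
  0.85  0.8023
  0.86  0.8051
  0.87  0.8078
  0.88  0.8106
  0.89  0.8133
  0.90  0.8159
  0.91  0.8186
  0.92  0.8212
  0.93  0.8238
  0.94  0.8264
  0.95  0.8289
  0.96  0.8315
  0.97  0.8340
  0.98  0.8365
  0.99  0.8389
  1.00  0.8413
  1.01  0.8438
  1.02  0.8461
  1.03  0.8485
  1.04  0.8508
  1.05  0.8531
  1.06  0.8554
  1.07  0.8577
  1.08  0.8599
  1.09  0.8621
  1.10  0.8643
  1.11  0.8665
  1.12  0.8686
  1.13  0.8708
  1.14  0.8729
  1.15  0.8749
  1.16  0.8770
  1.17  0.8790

$190.02

T = 0.75;  σ√T = 0.4330
d₁ = [ln(350/550) + (0.072 − 0.008 + 0.5²/2)·0.75] / 0.4330 = [-0.4520 + 0.1417] / 0.4330 = -0.7165 → -0.72
d₂ = d₁ − σ√T = -0.7165 − 0.4330 = -1.1495 → -1.15
e^(−qT) = e^(−0.008·0.75) = 0.9940;  e^(−rT) = e^(−0.072·0.75) = 0.9474
N(−d₂) = N(1.15) = 0.8749;  N(−d₁) = N(0.72) = 0.7642
P = 550·0.9474·0.8749 − 350·0.9940·0.7642 = 455.8841 − 265.8652 = 190.0190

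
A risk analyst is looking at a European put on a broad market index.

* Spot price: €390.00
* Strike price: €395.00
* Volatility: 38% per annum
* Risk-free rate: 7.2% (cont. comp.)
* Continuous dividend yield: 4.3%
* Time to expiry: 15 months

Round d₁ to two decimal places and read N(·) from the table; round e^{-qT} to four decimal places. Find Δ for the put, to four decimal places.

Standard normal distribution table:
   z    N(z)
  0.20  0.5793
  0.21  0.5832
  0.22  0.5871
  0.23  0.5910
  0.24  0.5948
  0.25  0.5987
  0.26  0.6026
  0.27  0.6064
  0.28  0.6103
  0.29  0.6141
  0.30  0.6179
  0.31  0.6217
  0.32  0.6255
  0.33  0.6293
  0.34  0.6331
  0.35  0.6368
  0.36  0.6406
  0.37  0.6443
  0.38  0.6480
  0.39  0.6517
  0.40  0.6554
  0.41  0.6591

-0.3730

T = 1.25;  σ√T = 0.4249
d₁ = [ln(390/395) + (0.072 − 0.043 + 0.38²/2)·1.25] / 0.4249 = [-0.0127 + 0.1265] / 0.4249 = 0.2678 ≈ 0.27
N(d₁) = N(0.27) = 0.6064
Δ_put = e^(−qT)·(N(d₁) − 1) = 0.9477·(0.6064 − 1) = -0.3730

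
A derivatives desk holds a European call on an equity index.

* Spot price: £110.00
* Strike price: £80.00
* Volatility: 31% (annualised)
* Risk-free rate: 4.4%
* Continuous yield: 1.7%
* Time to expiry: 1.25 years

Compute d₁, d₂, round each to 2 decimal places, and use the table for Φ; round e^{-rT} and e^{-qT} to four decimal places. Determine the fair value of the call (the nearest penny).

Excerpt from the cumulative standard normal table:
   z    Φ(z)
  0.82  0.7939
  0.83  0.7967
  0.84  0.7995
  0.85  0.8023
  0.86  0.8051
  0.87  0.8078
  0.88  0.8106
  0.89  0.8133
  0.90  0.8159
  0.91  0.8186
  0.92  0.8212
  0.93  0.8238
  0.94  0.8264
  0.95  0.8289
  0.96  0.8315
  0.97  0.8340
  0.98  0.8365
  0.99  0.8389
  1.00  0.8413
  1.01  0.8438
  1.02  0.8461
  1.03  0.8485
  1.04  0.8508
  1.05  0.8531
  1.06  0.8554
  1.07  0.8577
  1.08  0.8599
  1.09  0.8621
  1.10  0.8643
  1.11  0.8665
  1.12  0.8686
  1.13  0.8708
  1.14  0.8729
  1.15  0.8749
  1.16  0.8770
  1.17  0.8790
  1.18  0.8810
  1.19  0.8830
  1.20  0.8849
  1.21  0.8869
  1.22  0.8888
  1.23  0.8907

£34.55

T = 1.25;  σ√T = 0.3466
d₁ = [ln(110/80) + (0.044 − 0.017 + 0.31²/2)·1.25] / 0.3466 = [0.3185 + 0.0938] / 0.3466 = 1.1895 ⇒ 1.19
d₂ = d₁ − σ√T = 1.1895 − 0.3466 = 0.8429 ⇒ 0.84
e^(−qT) = e^(−0.017·1.25) = 0.9790;  e^(−rT) = e^(−0.044·1.25) = 0.9465
N(d₁) = N(1.19) = 0.8830;  N(d₂) = N(0.84) = 0.7995
C = 110·0.9790·0.8830 − 80·0.9465·0.7995 = 95.0903 − 60.5381 = 34.5521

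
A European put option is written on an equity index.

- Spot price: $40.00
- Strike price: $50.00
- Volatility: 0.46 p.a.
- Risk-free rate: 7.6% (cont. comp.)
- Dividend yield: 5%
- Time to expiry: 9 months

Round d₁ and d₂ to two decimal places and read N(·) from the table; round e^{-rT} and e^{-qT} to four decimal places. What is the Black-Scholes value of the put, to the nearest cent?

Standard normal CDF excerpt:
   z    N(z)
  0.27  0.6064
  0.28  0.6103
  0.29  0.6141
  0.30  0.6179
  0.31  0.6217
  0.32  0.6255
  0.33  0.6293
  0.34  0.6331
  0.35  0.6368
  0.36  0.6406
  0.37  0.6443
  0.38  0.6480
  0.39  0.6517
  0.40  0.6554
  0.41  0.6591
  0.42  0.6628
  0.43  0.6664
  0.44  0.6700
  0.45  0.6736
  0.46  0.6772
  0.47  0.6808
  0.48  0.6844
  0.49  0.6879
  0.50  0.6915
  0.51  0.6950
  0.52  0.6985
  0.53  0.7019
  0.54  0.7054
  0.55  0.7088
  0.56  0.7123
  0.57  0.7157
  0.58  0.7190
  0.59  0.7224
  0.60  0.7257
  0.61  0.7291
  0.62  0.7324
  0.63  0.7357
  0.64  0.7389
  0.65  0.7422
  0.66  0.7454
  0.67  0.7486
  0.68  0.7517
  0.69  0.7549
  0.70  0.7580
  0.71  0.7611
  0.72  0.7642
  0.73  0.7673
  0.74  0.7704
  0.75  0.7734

σ√T = 0.46·√0.75 = 0.3984
d₁ = [ln(40/50) + (0.076 − 0.05 + 0.46²/2)·0.75] / 0.3984 = [-0.2231 + 0.0988] / 0.3984 = -0.3120 ⇒ -0.31
d₂ = d₁ − σ√T = -0.3120 − 0.3984 = -0.7104 ⇒ -0.71
e^(−qT) = e^(−0.05·0.75) = 0.9632;  e^(−rT) = e^(−0.076·0.75) = 0.9446
N(−d₂) = N(0.71) = 0.7611;  N(−d₁) = N(0.31) = 0.6217
P = 50·0.9446·0.7611 − 40·0.9632·0.6217 = 35.9468 − 23.9529 = 11.9939

$11.99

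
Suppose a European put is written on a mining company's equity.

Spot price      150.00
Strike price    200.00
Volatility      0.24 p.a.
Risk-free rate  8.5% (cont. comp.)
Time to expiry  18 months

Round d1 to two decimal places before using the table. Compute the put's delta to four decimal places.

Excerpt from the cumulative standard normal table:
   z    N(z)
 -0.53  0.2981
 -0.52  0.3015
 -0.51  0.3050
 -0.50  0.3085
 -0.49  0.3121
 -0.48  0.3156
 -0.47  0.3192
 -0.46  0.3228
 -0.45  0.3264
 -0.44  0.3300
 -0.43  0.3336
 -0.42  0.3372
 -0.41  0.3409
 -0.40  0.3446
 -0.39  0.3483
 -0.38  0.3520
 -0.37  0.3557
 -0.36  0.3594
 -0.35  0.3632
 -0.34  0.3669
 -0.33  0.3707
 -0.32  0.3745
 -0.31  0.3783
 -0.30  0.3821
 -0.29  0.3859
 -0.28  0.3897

T = 1.5;  σ√T = 0.2939
d₁ = [ln(150/200) + (0.085 + 0.24²/2)·1.5] / 0.2939 = [-0.2877 + 0.1707] / 0.2939 = -0.3980 → -0.40
N(d₁) = N(-0.40) = 0.3446
Δ_put = N(d₁) − 1 = 0.3446 − 1 = -0.6554

-0.6554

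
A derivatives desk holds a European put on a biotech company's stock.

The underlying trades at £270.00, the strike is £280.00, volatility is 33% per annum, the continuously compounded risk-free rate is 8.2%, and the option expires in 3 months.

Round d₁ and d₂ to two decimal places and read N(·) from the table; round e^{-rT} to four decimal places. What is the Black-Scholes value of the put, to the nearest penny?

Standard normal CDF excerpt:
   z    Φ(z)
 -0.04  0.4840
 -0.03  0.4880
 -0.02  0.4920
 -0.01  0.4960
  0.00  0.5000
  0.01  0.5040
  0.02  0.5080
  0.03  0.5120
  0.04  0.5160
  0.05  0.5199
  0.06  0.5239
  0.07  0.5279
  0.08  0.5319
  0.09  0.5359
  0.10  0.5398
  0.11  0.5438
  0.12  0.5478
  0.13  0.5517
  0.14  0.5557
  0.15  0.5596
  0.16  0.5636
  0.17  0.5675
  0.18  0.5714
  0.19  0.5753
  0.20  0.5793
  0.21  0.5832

£20.66

T = 0.25;  σ√T = 0.1650
d₁ = [ln(270/280) + (0.082 + ½·0.33²)·0.25] / (σ√T) = (-0.0364 + 0.0341) / 0.1650 = -0.0137 which rounds to -0.01
d₂ = -0.0137 − 0.1650 = -0.1787 which rounds to -0.18
e^(−rT) = e^(−0.082·0.25) = 0.9797
N(−d₂) = N(0.18) = 0.5714;  N(−d₁) = N(0.01) = 0.5040
P = 280·0.9797·0.5714 − 270·0.5040 = 156.7442 − 136.0800 = 20.6642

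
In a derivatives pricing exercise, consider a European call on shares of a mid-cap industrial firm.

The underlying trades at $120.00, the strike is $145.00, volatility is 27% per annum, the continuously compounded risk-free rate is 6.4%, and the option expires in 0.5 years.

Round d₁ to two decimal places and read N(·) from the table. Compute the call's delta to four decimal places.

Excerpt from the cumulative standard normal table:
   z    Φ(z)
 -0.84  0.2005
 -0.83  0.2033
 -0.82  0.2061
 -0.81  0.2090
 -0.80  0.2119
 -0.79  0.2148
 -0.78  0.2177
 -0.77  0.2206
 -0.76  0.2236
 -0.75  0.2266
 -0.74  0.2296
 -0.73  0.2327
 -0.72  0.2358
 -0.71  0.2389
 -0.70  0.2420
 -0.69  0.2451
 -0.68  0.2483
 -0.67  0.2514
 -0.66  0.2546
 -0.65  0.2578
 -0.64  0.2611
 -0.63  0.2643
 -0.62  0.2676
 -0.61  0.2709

T = 0.5;  σ√T = 0.1909
ln(S/K) + (r + σ²/2)T = ln(120/145) + (0.064 + 0.27²/2)·0.5 = -0.1892 + 0.0502 = -0.1390
d₁ = -0.1390 / 0.1909 = -0.7281 → -0.73
N(d₁) = N(-0.73) = 0.2327
Δ_call = N(d₁) = 0.2327

0.2327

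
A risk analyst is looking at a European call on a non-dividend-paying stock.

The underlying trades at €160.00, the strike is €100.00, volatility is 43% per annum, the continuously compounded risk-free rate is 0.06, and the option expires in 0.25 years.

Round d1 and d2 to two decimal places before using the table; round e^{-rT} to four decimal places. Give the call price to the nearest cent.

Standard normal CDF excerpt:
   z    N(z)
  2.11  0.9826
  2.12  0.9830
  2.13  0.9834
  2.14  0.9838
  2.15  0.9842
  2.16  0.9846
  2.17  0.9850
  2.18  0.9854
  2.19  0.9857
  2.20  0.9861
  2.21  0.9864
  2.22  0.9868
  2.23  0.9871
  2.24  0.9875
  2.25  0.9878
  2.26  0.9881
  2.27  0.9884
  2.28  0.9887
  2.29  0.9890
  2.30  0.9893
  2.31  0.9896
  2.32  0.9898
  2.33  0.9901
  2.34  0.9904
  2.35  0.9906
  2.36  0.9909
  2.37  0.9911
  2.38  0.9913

T = 0.25;  σ√T = 0.2150
d₁ = [ln(160/100) + (0.06 + 0.43²/2)·0.25] / 0.2150 = [0.4700 + 0.0381] / 0.2150 = 2.3633 ≈ 2.36
d₂ = d₁ − σ√T = 2.3633 − 0.2150 = 2.1483 ≈ 2.15
e^(−rT) = e^(−0.06·0.25) = 0.9851
C = 160·N(2.36) − 100·0.9851·N(2.15) = 160·0.9909 − 100·0.9851·0.9842 = 158.5440 − 96.9535 = 61.5905

€61.59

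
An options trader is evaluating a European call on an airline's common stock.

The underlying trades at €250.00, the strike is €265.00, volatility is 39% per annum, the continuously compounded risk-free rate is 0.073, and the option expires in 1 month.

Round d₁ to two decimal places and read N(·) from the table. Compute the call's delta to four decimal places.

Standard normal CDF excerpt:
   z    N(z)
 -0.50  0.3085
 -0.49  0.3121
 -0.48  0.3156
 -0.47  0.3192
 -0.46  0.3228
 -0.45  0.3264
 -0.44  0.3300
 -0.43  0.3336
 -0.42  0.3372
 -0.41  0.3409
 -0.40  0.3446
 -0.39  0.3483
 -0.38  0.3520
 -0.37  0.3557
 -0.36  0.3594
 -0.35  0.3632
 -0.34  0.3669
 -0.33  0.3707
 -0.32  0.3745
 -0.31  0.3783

0.3409

T = 0.08333;  σ√T = 0.1126
d₁ = [ln(250/265) + (0.073 + ½·0.39²)·0.08333] / (σ√T) = (-0.0583 + 0.0124) / 0.1126 = -0.4072 → -0.41
N(d₁) = N(-0.41) = 0.3409
Δ_call = N(d₁) = 0.3409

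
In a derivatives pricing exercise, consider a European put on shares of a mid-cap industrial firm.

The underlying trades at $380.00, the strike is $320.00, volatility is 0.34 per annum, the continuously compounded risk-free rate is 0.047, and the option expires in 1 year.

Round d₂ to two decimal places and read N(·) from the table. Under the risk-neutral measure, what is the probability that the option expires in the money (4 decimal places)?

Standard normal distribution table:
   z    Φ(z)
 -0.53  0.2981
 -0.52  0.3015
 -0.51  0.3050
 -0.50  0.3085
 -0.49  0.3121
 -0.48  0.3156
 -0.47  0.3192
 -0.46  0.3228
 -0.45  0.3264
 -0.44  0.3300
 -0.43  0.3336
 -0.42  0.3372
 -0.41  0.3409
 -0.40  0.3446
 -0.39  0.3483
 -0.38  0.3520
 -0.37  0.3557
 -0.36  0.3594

σ√T = 0.34·√1 = 0.3400
d₁ = [ln(380/320) + (0.047 + ½·0.34²)·1] / (σ√T) = (0.1719 + 0.1048) / 0.3400 = 0.8137 ≈ 0.81
d₂ = 0.8137 − 0.3400 = 0.4737 ≈ 0.47
Pr(exercise) under Q = N(−d₂) = N(-0.47) = 0.3192

0.3192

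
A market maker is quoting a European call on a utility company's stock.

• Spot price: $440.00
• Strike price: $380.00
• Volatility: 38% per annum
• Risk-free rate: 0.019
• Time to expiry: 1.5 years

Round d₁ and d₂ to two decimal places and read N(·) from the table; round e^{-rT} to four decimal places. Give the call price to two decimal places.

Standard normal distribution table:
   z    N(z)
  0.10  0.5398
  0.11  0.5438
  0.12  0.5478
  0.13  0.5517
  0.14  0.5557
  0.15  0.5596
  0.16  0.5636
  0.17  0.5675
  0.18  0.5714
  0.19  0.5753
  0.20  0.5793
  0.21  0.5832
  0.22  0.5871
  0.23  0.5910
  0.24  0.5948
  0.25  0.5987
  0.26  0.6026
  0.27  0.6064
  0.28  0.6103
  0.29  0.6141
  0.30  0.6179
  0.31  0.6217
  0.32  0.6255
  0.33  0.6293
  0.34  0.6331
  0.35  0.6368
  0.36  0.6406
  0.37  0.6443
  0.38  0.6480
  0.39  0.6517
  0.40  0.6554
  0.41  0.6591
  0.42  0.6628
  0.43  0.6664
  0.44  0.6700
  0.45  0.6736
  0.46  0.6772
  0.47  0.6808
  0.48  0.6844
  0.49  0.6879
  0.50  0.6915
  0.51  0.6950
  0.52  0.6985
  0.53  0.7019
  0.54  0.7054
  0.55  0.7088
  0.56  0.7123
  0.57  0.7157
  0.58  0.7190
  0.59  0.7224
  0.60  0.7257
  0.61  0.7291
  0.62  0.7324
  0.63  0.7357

σ√T = 0.38·√1.5 = 0.4654
d₁ = [ln(440/380) + (0.019 + 0.38²/2)·1.5] / 0.4654 = [0.1466 + 0.1368] / 0.4654 = 0.6089 which rounds to 0.61
d₂ = d₁ − σ√T = 0.6089 − 0.4654 = 0.1435 which rounds to 0.14
exp(−rT) = exp(−0.019·1.5) = 0.9719
N(d₁) = N(0.61) = 0.7291;  N(d₂) = N(0.14) = 0.5557
C = 440·0.7291 − 380·0.9719·0.5557 = 320.8040 − 205.2322 = 115.5718

$115.57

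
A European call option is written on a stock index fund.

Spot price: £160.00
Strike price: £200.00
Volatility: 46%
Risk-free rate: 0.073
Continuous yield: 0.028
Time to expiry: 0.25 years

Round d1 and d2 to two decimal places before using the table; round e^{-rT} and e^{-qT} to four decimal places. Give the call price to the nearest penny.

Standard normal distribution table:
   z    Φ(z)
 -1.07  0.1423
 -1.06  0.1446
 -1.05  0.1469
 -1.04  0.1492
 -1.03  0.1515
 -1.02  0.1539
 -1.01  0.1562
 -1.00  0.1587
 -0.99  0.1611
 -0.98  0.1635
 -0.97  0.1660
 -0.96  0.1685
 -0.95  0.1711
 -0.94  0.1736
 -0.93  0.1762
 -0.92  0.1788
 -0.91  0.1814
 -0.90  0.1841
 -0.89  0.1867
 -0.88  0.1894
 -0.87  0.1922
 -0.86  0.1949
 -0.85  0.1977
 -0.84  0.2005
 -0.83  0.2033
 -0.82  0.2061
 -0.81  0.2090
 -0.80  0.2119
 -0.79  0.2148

£3.91

σ√T = 0.46 × 0.5000 = 0.2300
d₁ = [ln(160/200) + (0.073 − 0.028 + 0.46²/2)·0.25] / 0.2300 = [-0.2231 + 0.0377] / 0.2300 = -0.8063 ⇒ -0.81
d₂ = d₁ − σ√T = -0.8063 − 0.2300 = -1.0363 ⇒ -1.04
exp(−qT) = exp(−0.028·0.25) = 0.9930;  exp(−rT) = exp(−0.073·0.25) = 0.9819
N(d₁) = N(-0.81) = 0.2090;  N(d₂) = N(-1.04) = 0.1492
C = 160·0.9930·0.2090 − 200·0.9819·0.1492 = 33.2059 − 29.2999 = 3.9060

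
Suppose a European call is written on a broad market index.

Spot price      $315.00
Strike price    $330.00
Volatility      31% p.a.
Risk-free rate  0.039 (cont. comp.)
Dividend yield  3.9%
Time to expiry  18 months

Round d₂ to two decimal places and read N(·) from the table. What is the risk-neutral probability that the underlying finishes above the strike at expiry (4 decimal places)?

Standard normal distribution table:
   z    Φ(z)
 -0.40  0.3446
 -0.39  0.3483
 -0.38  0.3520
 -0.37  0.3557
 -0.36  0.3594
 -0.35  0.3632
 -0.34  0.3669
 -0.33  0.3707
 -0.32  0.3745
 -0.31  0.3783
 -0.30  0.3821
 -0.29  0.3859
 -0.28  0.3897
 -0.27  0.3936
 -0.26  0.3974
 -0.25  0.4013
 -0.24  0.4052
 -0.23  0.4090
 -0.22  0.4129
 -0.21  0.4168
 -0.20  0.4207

σ√T = 0.31 × 1.2247 = 0.3797
d₁ = [ln(315/330) + (0.039 − 0.039 + 0.31²/2)·1.5] / 0.3797 = [-0.0465 + 0.0721] / 0.3797 = 0.0673 → 0.07
d₂ = d₁ − σ√T = 0.0673 − 0.3797 = -0.3124 → -0.31
Risk-neutral Pr[S_T > K] = N(d₂) = N(-0.31) = 0.3783

0.3783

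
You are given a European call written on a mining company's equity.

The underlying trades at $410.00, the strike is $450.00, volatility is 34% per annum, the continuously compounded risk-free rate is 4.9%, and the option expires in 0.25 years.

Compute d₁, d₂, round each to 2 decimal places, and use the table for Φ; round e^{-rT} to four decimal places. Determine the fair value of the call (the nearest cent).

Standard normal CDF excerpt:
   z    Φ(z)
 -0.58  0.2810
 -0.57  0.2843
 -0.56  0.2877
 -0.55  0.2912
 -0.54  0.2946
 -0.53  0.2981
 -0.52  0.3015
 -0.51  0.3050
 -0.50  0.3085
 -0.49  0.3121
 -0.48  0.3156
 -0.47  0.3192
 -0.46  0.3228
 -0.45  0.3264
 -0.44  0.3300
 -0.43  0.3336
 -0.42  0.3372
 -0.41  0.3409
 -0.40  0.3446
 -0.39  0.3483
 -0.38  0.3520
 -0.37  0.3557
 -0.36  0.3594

σ√T = 0.34·√0.25 = 0.1700
d₁ = [ln(410/450) + (0.049 + ½·0.34²)·0.25] / (σ√T) = (-0.0931 + 0.0267) / 0.1700 = -0.3905 ⇒ -0.39
d₂ = -0.3905 − 0.1700 = -0.5605 ⇒ -0.56
e^(−rT) = e^(−0.049·0.25) = 0.9878
N(d₁) = N(-0.39) = 0.3483;  N(d₂) = N(-0.56) = 0.2877
C = 410·0.3483 − 450·0.9878·0.2877 = 142.8030 − 127.8855 = 14.9175

$14.92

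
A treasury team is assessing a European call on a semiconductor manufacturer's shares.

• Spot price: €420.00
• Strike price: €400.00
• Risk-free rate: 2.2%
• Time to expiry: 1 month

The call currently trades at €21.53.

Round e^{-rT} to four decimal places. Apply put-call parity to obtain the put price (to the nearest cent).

e^(−rT) = e^(−0.022·0.08333) = 0.9982
Put-call parity: C − P = S − K·e^(−rT) = 420 − 400·0.9982 = 420 − 399.2800 = 20.7200
P = C − (C − P) = 21.53 − (20.7200) = 0.8100

€0.81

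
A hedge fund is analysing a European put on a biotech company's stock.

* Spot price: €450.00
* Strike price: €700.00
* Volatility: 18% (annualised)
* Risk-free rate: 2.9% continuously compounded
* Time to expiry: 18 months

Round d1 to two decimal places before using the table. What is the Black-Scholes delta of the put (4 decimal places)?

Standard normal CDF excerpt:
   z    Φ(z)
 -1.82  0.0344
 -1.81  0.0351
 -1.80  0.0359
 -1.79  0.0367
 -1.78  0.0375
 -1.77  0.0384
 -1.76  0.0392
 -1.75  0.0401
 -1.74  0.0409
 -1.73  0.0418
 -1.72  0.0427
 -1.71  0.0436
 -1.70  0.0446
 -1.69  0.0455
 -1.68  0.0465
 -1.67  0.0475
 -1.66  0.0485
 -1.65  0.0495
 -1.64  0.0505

-0.9554

σ√T = 0.18·√1.5 = 0.2205
ln(S/K) + (r + σ²/2)T = ln(450/700) + (0.029 + 0.18²/2)·1.5 = -0.4418 + 0.0678 = -0.3740
d₁ = -0.3740 / 0.2205 = -1.6966 ⇒ -1.70
N(d₁) = N(-1.70) = 0.0446
Δ_put = N(d₁) − 1 = 0.0446 − 1 = -0.9554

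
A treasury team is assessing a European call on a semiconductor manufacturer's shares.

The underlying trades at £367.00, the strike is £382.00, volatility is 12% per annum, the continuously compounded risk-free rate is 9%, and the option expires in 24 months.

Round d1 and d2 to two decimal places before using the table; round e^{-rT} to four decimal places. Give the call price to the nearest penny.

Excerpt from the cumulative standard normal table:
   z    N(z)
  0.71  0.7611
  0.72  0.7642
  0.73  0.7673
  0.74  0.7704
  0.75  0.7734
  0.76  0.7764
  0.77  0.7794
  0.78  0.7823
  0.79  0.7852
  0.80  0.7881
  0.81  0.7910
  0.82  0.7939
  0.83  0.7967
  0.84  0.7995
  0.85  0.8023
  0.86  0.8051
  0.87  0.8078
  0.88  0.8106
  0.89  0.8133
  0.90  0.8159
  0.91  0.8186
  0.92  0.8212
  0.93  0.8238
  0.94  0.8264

T = 2;  σ√T = 0.1697
d₁ = [ln(367/382) + (0.09 + ½·0.12²)·2] / (σ√T) = (-0.0401 + 0.1944) / 0.1697 = 0.9095 → 0.91
d₂ = 0.9095 − 0.1697 = 0.7398 → 0.74
exp(−rT) = exp(−0.09·2) = 0.8353
N(d₁) = N(0.91) = 0.8186;  N(d₂) = N(0.74) = 0.7704
C = 367·0.8186 − 382·0.8353·0.7704 = 300.4262 − 245.8228 = 54.6034

£54.60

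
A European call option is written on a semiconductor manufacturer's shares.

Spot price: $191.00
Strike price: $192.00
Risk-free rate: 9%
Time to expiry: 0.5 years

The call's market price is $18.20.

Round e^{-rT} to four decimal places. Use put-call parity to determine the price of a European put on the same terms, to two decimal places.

e^(−rT) = e^(−0.09·0.5) = 0.9560
Put-call parity: C − P = S − K·e^(−rT) = 191 − 192·0.9560 = 191 − 183.5520 = 7.4480
P = C − (C − P) = 18.20 − (7.4480) = 10.7520

$10.75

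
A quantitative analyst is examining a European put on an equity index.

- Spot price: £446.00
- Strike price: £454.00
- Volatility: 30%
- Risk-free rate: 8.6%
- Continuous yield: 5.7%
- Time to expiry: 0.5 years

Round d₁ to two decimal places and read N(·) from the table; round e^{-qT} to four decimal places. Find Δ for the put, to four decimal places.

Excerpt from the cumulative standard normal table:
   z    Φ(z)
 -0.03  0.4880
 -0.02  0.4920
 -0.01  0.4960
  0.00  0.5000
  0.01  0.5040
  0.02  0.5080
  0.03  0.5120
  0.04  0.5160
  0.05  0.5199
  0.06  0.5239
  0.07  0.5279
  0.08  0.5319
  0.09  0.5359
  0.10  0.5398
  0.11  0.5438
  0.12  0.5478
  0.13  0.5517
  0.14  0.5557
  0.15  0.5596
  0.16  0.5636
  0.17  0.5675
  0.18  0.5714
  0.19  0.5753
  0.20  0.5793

-0.4511

T = 0.5;  σ√T = 0.2121
d₁ = [ln(446/454) + (0.086 − 0.057 + 0.3²/2)·0.5] / 0.2121 = [-0.0178 + 0.0370] / 0.2121 = 0.0906 ⇒ 0.09
N(d₁) = N(0.09) = 0.5359
Δ_put = exp(−qT)·(N(d₁) − 1) = 0.9719·(0.5359 − 1) = -0.4511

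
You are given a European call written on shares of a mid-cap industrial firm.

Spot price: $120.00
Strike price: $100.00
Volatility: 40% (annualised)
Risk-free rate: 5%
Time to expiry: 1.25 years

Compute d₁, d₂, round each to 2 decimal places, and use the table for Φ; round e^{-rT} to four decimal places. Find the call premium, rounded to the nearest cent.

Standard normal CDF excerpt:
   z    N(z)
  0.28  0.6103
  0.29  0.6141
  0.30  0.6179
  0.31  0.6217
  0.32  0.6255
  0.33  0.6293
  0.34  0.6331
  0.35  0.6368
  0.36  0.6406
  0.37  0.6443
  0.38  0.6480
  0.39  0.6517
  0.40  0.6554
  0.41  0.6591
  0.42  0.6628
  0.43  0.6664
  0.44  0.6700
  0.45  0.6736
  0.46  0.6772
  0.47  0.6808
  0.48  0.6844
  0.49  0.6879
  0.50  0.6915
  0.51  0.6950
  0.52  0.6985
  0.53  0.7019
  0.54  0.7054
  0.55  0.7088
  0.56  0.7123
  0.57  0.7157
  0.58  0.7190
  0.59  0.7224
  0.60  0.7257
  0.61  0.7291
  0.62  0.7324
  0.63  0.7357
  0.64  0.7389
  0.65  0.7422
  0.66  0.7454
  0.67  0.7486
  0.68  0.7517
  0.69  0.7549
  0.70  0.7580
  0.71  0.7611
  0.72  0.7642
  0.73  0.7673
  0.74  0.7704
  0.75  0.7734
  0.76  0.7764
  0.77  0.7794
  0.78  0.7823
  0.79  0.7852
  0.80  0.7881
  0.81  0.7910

σ√T = 0.4 × 1.1180 = 0.4472
d₁ = [ln(120/100) + (0.05 + 0.4²/2)·1.25] / 0.4472 = [0.1823 + 0.1625] / 0.4472 = 0.7710 ≈ 0.77
d₂ = d₁ − σ√T = 0.7710 − 0.4472 = 0.3238 ≈ 0.32
exp(−rT) = exp(−0.05·1.25) = 0.9394
N(d₁) = N(0.77) = 0.7794;  N(d₂) = N(0.32) = 0.6255
C = 120·0.7794 − 100·0.9394·0.6255 = 93.5280 − 58.7595 = 34.7685

$34.77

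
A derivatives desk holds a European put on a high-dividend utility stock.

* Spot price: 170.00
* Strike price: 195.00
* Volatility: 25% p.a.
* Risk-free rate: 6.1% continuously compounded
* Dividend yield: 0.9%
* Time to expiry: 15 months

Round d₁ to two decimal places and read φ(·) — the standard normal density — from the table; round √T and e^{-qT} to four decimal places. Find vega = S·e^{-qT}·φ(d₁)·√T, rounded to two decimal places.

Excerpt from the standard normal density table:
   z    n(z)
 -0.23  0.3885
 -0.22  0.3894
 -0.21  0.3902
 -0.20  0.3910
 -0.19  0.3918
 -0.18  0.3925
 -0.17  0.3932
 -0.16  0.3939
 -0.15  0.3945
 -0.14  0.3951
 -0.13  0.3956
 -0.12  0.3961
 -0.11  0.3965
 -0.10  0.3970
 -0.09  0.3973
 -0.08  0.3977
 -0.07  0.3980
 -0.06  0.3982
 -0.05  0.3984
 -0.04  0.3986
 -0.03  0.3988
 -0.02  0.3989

T = 1.25;  σ√T = 0.2795
d₁ = [ln(170/195) + (0.061 − 0.009 + 0.25²/2)·1.25] / 0.2795 = [-0.1372 + 0.1041] / 0.2795 = -0.1186 ≈ -0.12
√T = √1.25 = 1.1180
φ(d₁) = φ(-0.12) = 0.3961
exp(−qT) = exp(−0.009·1.25) = 0.9888
vega = S·exp(−qT)·φ(d₁)·√T = 170·0.9888·0.3961·1.1180 = 74.4396
(Call and put vega coincide under Black-Scholes.)

74.44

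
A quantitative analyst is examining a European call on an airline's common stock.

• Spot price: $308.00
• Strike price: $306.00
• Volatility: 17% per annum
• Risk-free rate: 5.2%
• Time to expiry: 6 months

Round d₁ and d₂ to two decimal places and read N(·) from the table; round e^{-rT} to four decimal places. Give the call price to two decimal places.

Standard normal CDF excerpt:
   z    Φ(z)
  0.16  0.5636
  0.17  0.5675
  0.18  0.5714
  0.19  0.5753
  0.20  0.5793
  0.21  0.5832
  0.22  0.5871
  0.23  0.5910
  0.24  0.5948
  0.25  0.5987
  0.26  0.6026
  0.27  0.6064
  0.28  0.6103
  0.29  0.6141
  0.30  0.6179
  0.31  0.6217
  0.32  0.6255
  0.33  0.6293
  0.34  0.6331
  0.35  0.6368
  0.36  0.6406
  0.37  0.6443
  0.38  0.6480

$19.95

σ√T = 0.17 × 0.7071 = 0.1202
d₁ = [ln(308/306) + (0.052 + 0.17²/2)·0.5] / 0.1202 = [0.0065 + 0.0332] / 0.1202 = 0.3306 → 0.33
d₂ = d₁ − σ√T = 0.3306 − 0.1202 = 0.2104 → 0.21
e^(−rT) = e^(−0.052·0.5) = 0.9743
N(d₁) = N(0.33) = 0.6293;  N(d₂) = N(0.21) = 0.5832
C = 308·0.6293 − 306·0.9743·0.5832 = 193.8244 − 173.8728 = 19.9516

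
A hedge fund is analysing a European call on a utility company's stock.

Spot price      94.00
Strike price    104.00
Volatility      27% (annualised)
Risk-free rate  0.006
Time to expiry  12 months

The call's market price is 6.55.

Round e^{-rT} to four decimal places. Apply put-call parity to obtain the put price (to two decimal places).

exp(−rT) = exp(−0.006·1) = 0.9940
Put-call parity: C − P = S − K·e^(−rT) = 94 − 104·0.9940 = 94 − 103.3760 = -9.3760
P = C − (C − P) = 6.55 − (-9.3760) = 15.9260

15.93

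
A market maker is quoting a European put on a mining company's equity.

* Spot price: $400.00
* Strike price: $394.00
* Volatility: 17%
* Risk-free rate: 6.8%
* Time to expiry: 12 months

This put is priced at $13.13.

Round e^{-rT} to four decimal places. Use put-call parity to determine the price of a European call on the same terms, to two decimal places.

exp(−rT) = exp(−0.068·1) = 0.9343
Put-call parity: C − P = S − K·e^(−rT) = 400 − 394·0.9343 = 400 − 368.1142 = 31.8858
C = P + (C − P) = 13.13 + (31.8858) = 45.0158

$45.02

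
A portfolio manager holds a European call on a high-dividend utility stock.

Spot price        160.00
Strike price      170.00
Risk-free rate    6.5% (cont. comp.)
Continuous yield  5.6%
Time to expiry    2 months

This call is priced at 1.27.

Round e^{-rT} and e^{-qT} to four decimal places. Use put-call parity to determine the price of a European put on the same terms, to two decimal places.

10.92

e^(−qT) = e^(−0.056·0.1667) = 0.9907;  e^(−rT) = e^(−0.065·0.1667) = 0.9892
Put-call parity: C − P = S·e^(−qT) − K·e^(−rT) = 160·0.9907 − 170·0.9892 = 158.5120 − 168.1640 = -9.6520
P = C − (C − P) = 1.27 − (-9.6520) = 10.9220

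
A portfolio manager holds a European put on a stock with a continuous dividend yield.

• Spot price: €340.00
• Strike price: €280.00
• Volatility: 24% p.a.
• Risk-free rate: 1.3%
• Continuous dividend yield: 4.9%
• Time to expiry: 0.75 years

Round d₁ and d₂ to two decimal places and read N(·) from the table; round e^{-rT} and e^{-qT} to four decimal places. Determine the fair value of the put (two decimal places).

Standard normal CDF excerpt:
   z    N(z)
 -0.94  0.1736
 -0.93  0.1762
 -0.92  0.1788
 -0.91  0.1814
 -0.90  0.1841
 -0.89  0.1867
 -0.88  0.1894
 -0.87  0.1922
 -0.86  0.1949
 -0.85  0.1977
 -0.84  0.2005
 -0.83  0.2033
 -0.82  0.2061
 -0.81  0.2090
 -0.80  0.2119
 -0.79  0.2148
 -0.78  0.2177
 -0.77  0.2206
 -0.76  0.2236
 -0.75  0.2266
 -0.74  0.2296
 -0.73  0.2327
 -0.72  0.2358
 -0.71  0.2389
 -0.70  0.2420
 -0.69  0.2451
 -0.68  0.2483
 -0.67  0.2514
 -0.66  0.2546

σ√T = 0.24 × 0.8660 = 0.2078
d₁ = [ln(340/280) + (0.013 − 0.049 + 0.24²/2)·0.75] / 0.2078 = [0.1942 − 0.0054] / 0.2078 = 0.9082 which rounds to 0.91
d₂ = d₁ − σ√T = 0.9082 − 0.2078 = 0.7003 which rounds to 0.70
e^(−qT) = e^(−0.049·0.75) = 0.9639;  e^(−rT) = e^(−0.013·0.75) = 0.9903
N(−d₂) = N(-0.70) = 0.2420;  N(−d₁) = N(-0.91) = 0.1814
P = 280·0.9903·0.2420 − 340·0.9639·0.1814 = 67.1027 − 59.4495 = 7.6532

€7.65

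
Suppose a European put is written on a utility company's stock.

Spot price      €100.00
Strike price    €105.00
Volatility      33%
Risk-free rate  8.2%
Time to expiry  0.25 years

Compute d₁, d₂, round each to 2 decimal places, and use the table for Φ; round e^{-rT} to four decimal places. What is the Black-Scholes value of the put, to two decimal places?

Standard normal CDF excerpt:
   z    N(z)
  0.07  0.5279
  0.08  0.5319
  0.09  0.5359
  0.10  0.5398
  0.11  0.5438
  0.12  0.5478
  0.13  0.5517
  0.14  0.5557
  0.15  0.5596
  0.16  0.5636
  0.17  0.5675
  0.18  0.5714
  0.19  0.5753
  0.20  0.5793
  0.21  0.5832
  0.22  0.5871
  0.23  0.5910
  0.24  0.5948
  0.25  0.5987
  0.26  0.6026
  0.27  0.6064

σ√T = 0.33·√0.25 = 0.1650
d₁ = [ln(100/105) + (0.082 + 0.33²/2)·0.25] / 0.1650 = [-0.0488 + 0.0341] / 0.1650 = -0.0890 ⇒ -0.09
d₂ = d₁ − σ√T = -0.0890 − 0.1650 = -0.2540 ⇒ -0.25
exp(−rT) = exp(−0.082·0.25) = 0.9797
P = 105·0.9797·N(0.25) − 100·N(0.09) = 105·0.9797·0.5987 − 100·0.5359 = 61.5874 − 53.5900 = 7.9974

€8.00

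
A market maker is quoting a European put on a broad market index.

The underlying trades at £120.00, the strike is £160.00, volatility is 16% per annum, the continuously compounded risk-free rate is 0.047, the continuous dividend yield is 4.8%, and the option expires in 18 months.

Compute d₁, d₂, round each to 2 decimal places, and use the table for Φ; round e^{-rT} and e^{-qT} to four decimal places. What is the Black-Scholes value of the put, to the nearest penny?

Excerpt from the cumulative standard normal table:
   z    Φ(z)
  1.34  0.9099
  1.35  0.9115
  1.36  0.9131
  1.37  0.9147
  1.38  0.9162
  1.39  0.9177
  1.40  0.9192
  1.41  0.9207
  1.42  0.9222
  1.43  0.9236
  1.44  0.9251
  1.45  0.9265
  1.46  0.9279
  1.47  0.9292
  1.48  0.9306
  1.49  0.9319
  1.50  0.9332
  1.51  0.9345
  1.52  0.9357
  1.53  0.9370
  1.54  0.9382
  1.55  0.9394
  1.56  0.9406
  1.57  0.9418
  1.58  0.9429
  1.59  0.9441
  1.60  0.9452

£38.12

T = 1.5;  σ√T = 0.1960
d₁ = [ln(120/160) + (0.047 − 0.048 + 0.16²/2)·1.5] / 0.1960 = [-0.2877 + 0.0177] / 0.1960 = -1.3777 which rounds to -1.38
d₂ = d₁ − σ√T = -1.3777 − 0.1960 = -1.5737 which rounds to -1.57
e^(−qT) = e^(−0.048·1.5) = 0.9305;  e^(−rT) = e^(−0.047·1.5) = 0.9319
N(−d₂) = N(1.57) = 0.9418;  N(−d₁) = N(1.38) = 0.9162
P = 160·0.9319·0.9418 − 120·0.9305·0.9162 = 140.4261 − 102.3029 = 38.1233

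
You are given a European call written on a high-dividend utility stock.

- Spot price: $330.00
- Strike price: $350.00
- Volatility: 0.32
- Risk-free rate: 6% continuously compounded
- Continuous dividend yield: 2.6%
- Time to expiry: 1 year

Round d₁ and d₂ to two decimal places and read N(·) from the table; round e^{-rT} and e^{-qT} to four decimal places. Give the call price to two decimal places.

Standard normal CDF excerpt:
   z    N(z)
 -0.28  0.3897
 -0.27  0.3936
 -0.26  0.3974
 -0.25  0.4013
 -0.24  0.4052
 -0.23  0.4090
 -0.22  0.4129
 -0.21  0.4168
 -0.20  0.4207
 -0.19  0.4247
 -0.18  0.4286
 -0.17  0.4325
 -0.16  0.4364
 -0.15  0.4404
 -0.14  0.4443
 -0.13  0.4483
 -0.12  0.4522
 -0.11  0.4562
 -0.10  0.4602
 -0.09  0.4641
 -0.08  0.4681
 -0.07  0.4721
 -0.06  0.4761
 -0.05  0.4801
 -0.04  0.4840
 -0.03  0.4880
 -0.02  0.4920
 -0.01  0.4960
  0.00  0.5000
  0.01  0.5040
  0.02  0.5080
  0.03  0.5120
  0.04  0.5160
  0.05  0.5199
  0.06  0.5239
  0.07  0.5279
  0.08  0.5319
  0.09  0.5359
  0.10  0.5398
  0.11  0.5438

$37.45

T = 1;  σ√T = 0.3200
ln(S/K) + (r − q + σ²/2)T = ln(330/350) + (0.06 − 0.026 + 0.32²/2)·1 = -0.0588 + 0.0852 = 0.0264
d₁ = 0.0264 / 0.3200 = 0.0824 which rounds to 0.08
d₂ = d₁ − σ√T = 0.0824 − 0.3200 = -0.2376 which rounds to -0.24
e^(−qT) = e^(−0.026·1) = 0.9743;  e^(−rT) = e^(−0.06·1) = 0.9418
C = 330·0.9743·N(0.08) − 350·0.9418·N(-0.24) = 330·0.9743·0.5319 − 350·0.9418·0.4052 = 171.0160 − 133.5661 = 37.4499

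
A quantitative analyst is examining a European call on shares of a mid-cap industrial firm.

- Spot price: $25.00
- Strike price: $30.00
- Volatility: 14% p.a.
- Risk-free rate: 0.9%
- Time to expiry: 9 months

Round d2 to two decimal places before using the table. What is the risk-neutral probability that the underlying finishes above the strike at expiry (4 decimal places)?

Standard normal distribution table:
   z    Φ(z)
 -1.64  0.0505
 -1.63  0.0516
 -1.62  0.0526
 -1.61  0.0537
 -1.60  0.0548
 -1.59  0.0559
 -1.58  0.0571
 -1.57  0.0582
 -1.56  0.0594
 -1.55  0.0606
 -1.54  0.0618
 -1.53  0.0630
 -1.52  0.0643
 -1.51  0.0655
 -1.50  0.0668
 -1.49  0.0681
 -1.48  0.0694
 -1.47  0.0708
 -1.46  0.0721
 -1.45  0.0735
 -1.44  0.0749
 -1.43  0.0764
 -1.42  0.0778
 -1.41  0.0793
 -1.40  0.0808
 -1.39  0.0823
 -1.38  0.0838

0.0655

σ√T = 0.14 × 0.8660 = 0.1212
d₁ = [ln(25/30) + (0.009 + 0.14²/2)·0.75] / 0.1212 = [-0.1823 + 0.0141] / 0.1212 = -1.3875 ≈ -1.39
d₂ = d₁ − σ√T = -1.3875 − 0.1212 = -1.5087 ≈ -1.51
Risk-neutral Pr[S_T > K] = N(d₂) = N(-1.51) = 0.0655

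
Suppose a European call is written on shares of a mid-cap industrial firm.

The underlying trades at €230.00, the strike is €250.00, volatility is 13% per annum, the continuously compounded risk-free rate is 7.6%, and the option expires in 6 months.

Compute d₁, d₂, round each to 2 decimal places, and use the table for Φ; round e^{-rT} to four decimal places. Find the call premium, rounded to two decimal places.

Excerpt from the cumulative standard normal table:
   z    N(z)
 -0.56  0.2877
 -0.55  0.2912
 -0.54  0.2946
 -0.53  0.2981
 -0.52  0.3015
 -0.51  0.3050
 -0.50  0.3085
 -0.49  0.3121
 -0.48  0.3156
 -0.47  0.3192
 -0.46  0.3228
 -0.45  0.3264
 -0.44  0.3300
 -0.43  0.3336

€4.17

T = 0.5;  σ√T = 0.0919
d₁ = [ln(230/250) + (0.076 + ½·0.13²)·0.5] / (σ√T) = (-0.0834 + 0.0422) / 0.0919 = -0.4477 → -0.45
d₂ = -0.4477 − 0.0919 = -0.5396 → -0.54
e^(−rT) = e^(−0.076·0.5) = 0.9627
N(d₁) = N(-0.45) = 0.3264;  N(d₂) = N(-0.54) = 0.2946
C = 230·0.3264 − 250·0.9627·0.2946 = 75.0720 − 70.9029 = 4.1691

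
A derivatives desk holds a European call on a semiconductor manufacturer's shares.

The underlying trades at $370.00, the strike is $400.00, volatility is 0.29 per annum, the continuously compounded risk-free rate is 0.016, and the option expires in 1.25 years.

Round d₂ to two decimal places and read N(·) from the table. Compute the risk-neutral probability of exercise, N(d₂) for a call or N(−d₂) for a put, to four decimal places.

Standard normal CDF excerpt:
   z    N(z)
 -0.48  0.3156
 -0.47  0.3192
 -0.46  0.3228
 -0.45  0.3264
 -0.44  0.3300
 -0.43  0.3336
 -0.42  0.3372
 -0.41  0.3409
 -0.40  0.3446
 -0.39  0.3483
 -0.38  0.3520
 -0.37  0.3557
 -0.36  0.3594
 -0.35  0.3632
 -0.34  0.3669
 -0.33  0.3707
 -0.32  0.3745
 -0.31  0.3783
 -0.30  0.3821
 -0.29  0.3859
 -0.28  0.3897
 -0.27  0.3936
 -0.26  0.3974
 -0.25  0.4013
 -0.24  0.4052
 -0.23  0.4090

0.3669

T = 1.25;  σ√T = 0.3242
d₁ = [ln(370/400) + (0.016 + 0.29²/2)·1.25] / 0.3242 = [-0.0780 + 0.0726] / 0.3242 = -0.0167 which rounds to -0.02
d₂ = d₁ − σ√T = -0.0167 − 0.3242 = -0.3409 which rounds to -0.34
Pr(exercise) under Q = N(d₂) = 0.3669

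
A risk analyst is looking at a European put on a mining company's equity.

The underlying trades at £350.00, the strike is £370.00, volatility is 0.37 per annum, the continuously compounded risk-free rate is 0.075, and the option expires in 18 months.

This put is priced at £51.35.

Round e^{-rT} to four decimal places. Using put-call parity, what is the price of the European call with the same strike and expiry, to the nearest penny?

£70.72

exp(−rT) = exp(−0.075·1.5) = 0.8936
Put-call parity: C − P = S − K·e^(−rT) = 350 − 370·0.8936 = 350 − 330.6320 = 19.3680
C = P + (C − P) = 51.35 + (19.3680) = 70.7180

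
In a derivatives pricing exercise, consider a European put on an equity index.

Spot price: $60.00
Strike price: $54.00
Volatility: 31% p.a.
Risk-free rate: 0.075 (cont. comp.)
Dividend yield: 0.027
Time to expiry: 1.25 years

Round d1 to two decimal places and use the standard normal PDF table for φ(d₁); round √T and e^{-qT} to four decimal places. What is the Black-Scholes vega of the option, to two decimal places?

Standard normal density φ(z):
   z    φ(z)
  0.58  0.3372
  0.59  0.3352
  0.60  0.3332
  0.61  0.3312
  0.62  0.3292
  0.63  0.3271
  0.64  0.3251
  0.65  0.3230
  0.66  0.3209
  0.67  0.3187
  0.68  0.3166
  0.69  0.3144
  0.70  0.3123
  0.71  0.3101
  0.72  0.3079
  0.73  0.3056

T = 1.25;  σ√T = 0.3466
d₁ = [ln(60/54) + (0.075 − 0.027 + ½·0.31²)·1.25] / (σ√T) = (0.1054 + 0.1201) / 0.3466 = 0.6504 → 0.65
√T = √1.25 = 1.1180
φ(d₁) = φ(0.65) = 0.3230
e^(−qT) = e^(−0.027·1.25) = 0.9668
vega = S·e^(−qT)·φ(d₁)·√T = 60·0.9668·0.3230·1.1180 = 20.9475

20.95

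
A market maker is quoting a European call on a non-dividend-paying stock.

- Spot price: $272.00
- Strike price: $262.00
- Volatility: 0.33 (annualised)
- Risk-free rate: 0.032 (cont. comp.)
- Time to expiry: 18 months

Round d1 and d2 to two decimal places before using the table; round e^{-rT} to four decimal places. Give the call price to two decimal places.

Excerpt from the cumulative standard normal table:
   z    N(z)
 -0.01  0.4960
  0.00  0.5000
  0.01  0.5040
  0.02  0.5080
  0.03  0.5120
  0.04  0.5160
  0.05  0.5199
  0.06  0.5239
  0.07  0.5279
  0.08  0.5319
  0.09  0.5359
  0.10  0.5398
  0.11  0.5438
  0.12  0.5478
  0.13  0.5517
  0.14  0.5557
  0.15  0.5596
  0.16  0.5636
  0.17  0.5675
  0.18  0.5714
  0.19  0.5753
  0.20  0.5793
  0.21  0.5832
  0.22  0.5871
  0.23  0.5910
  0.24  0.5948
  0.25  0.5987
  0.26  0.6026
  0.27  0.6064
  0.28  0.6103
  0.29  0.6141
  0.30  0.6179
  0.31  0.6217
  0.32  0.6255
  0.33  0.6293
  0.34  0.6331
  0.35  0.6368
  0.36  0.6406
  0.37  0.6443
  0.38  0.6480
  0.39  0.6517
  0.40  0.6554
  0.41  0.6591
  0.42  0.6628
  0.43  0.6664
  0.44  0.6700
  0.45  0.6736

$53.42

σ√T = 0.33·√1.5 = 0.4042
ln(S/K) + (r + σ²/2)T = ln(272/262) + (0.032 + 0.33²/2)·1.5 = 0.0375 + 0.1297 = 0.1671
d₁ = 0.1671 / 0.4042 = 0.4135 ≈ 0.41
d₂ = d₁ − σ√T = 0.4135 − 0.4042 = 0.0094 ≈ 0.01
e^(−rT) = e^(−0.032·1.5) = 0.9531
C = 272·N(0.41) − 262·0.9531·N(0.01) = 272·0.6591 − 262·0.9531·0.5040 = 179.2752 − 125.8549 = 53.4203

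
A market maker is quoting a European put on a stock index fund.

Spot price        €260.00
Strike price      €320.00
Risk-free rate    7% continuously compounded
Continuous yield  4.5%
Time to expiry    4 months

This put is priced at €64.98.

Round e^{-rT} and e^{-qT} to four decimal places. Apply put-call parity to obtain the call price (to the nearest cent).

exp(−qT) = exp(−0.045·0.3333) = 0.9851;  exp(−rT) = exp(−0.07·0.3333) = 0.9769
Put-call parity: C − P = S·e^(−qT) − K·e^(−rT) = 260·0.9851 − 320·0.9769 = 256.1260 − 312.6080 = -56.4820
C = P + (C − P) = 64.98 + (-56.4820) = 8.4980

€8.50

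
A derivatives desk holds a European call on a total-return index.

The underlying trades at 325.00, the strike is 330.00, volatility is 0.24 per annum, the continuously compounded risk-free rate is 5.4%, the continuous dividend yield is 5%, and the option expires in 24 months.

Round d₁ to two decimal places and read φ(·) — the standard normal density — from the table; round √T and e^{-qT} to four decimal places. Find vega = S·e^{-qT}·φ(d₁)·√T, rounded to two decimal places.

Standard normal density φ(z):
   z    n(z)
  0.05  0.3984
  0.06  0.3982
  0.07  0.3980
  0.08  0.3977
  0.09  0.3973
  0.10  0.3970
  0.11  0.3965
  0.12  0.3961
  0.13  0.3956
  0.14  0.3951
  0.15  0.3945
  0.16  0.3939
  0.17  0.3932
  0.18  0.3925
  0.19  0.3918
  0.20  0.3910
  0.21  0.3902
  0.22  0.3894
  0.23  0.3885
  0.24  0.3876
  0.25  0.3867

164.06

σ√T = 0.24 × 1.4142 = 0.3394
ln(S/K) + (r − q + σ²/2)T = ln(325/330) + (0.054 − 0.05 + 0.24²/2)·2 = -0.0153 + 0.0656 = 0.0503
d₁ = 0.0503 / 0.3394 = 0.1483 ≈ 0.15
√T = √2 = 1.4142
φ(d₁) = φ(0.15) = 0.3945
exp(−qT) = exp(−0.05·2) = 0.9048
vega = S·exp(−qT)·φ(d₁)·√T = 325·0.9048·0.3945·1.4142 = 164.0566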